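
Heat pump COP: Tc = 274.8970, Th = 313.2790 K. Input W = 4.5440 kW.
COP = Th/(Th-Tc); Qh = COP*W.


COP = 313.2790 / 38.3820 = 8.1621
Qh = 8.1621 * 4.5440 = 37.0887 kW

COP = 8.1621, Qh = 37.0887 kW


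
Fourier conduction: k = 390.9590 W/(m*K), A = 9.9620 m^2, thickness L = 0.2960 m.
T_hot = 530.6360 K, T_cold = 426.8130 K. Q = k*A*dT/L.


dT = 103.8230 K
Q = 390.9590 * 9.9620 * 103.8230 / 0.2960 = 1366090.9534 W

1366090.9534 W


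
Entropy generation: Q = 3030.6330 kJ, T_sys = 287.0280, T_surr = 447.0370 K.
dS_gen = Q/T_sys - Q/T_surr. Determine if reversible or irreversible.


dS_sys = 3030.6330/287.0280 = 10.5587 kJ/K
dS_surr = -3030.6330/447.0370 = -6.7794 kJ/K
dS_gen = 10.5587 - 6.7794 = 3.7793 kJ/K (irreversible)

dS_gen = 3.7793 kJ/K, irreversible


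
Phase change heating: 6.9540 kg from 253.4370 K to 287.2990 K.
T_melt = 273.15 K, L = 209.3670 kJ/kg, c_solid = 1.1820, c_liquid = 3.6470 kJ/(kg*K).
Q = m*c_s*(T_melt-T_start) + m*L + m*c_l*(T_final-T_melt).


Q1 (sensible, solid) = 6.9540 * 1.1820 * 19.7130 = 162.0335 kJ
Q2 (latent) = 6.9540 * 209.3670 = 1455.9381 kJ
Q3 (sensible, liquid) = 6.9540 * 3.6470 * 14.1490 = 358.8362 kJ
Q_total = 1976.8078 kJ

1976.8078 kJ


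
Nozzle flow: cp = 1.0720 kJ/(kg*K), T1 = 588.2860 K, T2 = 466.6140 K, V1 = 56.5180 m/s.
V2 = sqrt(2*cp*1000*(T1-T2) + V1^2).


dT = 121.6720 K
2*cp*1000*dT = 260864.7680
V1^2 = 3194.2843
V2 = sqrt(264059.0523) = 513.8668 m/s

513.8668 m/s


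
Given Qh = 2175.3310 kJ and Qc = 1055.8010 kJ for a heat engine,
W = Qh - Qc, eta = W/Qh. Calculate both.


W = 2175.3310 - 1055.8010 = 1119.5300 kJ
eta = 1119.5300 / 2175.3310 = 0.5146 = 51.4648%

W = 1119.5300 kJ, eta = 51.4648%


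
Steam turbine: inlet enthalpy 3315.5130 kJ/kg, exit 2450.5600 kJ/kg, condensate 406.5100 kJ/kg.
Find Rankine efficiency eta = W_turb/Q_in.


W = 864.9530 kJ/kg
Q_in = 2909.0030 kJ/kg
eta = 0.2973 = 29.7337%

eta = 29.7337%


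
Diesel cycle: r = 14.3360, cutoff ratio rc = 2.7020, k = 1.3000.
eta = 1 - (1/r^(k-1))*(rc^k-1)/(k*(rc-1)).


r^(k-1) = 2.2229
rc^k = 3.6408
eta = 0.4631 = 46.3097%

46.3097%


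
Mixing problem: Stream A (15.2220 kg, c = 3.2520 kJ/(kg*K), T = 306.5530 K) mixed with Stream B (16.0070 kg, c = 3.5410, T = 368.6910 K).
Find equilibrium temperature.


num = 36072.6655
den = 106.1827
Tf = 339.7225 K

339.7225 K


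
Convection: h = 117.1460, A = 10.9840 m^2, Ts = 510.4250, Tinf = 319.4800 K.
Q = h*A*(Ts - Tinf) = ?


dT = 190.9450 K
Q = 117.1460 * 10.9840 * 190.9450 = 245694.9776 W

245694.9776 W


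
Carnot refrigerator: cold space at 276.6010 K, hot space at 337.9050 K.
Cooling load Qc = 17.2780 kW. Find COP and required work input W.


COP = 276.6010 / 61.3040 = 4.5120
W = 17.2780 / 4.5120 = 3.8294 kW

COP = 4.5120, W = 3.8294 kW


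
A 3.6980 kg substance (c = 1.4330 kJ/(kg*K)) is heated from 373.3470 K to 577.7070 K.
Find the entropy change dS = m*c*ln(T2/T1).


T2/T1 = 1.5474
ln(T2/T1) = 0.4366
dS = 3.6980 * 1.4330 * 0.4366 = 2.3134 kJ/K

2.3134 kJ/K


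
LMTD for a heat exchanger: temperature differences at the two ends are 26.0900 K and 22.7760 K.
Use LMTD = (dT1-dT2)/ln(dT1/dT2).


dT1/dT2 = 1.1455
ln(dT1/dT2) = 0.1358
LMTD = 3.3140 / 0.1358 = 24.3955 K

24.3955 K


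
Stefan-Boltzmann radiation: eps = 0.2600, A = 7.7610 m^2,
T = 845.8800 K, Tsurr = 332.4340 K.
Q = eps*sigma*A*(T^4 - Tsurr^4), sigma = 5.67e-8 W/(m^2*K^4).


T^4 = 5.1196e+11
Tsurr^4 = 1.2213e+10
Q = 0.2600 * 5.67e-8 * 7.7610 * 4.9975e+11 = 57177.2512 W

57177.2512 W


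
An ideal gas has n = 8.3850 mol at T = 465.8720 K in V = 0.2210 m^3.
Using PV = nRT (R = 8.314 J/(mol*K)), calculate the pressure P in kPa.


P = nRT/V = 8.3850 * 8.314 * 465.8720 / 0.2210
= 32477.2835 / 0.2210 = 146956.0339 Pa = 146.9560 kPa

146.9560 kPa


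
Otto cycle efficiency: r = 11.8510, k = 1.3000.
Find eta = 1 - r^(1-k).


r^(k-1) = 2.0996
eta = 1 - 1/2.0996 = 0.5237 = 52.3708%

52.3708%


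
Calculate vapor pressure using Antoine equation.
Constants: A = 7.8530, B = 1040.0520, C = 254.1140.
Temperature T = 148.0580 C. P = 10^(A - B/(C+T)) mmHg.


C+T = 402.1720
B/(C+T) = 2.5861
log10(P) = 7.8530 - 2.5861 = 5.2669
P = 10^5.2669 = 184889.5883 mmHg

184889.5883 mmHg


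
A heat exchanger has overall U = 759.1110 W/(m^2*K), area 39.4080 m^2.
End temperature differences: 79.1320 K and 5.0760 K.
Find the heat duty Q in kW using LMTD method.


LMTD = 26.9629 K
Q = 759.1110 * 39.4080 * 26.9629 = 806594.9441 W = 806.5949 kW

806.5949 kW


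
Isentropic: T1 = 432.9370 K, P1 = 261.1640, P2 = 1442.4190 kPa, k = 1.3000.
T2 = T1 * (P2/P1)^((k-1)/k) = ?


(k-1)/k = 0.2308
(P2/P1)^exp = 1.4834
T2 = 432.9370 * 1.4834 = 642.2389 K

642.2389 K


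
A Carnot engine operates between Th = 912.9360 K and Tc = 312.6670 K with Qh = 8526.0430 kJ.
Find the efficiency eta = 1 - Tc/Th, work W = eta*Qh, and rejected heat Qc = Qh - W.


eta = 1 - 312.6670/912.9360 = 0.6575
W = 0.6575 * 8526.0430 = 5606.0001 kJ
Qc = 8526.0430 - 5606.0001 = 2920.0429 kJ

eta = 65.7515%, W = 5606.0001 kJ, Qc = 2920.0429 kJ


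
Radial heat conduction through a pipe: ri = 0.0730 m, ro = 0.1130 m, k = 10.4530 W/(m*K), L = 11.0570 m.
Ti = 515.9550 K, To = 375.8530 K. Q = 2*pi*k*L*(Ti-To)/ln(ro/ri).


dT = 140.1020 K
ln(ro/ri) = 0.4369
Q = 2*pi*10.4530*11.0570*140.1020 / 0.4369 = 232858.5620 W

232858.5620 W


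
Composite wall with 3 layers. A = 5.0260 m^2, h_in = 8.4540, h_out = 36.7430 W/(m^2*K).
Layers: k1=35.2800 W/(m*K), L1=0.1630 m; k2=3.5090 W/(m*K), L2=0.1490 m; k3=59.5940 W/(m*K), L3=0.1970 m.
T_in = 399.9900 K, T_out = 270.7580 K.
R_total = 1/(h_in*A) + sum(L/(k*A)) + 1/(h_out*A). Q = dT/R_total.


R_conv_in = 1/(8.4540*5.0260) = 0.0235
R_1 = 0.1630/(35.2800*5.0260) = 0.0009
R_2 = 0.1490/(3.5090*5.0260) = 0.0084
R_3 = 0.1970/(59.5940*5.0260) = 0.0007
R_conv_out = 1/(36.7430*5.0260) = 0.0054
R_total = 0.0390 K/W
Q = 129.2320 / 0.0390 = 3315.7150 W

R_total = 0.0390 K/W, Q = 3315.7150 W


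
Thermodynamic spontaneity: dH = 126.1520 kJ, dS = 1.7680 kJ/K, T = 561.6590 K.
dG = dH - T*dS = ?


T*dS = 561.6590 * 1.7680 = 993.0131 kJ
dG = 126.1520 - 993.0131 = -866.8611 kJ (spontaneous)

dG = -866.8611 kJ, spontaneous


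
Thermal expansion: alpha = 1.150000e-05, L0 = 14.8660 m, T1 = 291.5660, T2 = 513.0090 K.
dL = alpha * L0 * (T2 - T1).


dT = 221.4430 K
dL = 1.150000e-05 * 14.8660 * 221.4430 = 0.037858 m
L_final = 14.903858 m

dL = 0.037858 m


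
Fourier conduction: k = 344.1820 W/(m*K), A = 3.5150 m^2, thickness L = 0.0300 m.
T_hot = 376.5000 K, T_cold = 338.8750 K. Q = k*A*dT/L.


dT = 37.6250 K
Q = 344.1820 * 3.5150 * 37.6250 / 0.0300 = 1517290.4947 W

1517290.4947 W


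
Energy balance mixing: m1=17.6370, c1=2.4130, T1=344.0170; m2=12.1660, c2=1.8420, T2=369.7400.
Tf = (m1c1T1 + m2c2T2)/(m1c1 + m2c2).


num = 22926.4925
den = 64.9679
Tf = 352.8898 K

352.8898 K


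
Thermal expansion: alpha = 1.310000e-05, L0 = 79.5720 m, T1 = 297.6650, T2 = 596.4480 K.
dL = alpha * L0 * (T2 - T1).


dT = 298.7830 K
dL = 1.310000e-05 * 79.5720 * 298.7830 = 0.311449 m
L_final = 79.883449 m

dL = 0.311449 m


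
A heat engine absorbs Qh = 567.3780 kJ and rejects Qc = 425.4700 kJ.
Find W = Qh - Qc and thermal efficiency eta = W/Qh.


W = 567.3780 - 425.4700 = 141.9080 kJ
eta = 141.9080 / 567.3780 = 0.2501 = 25.0112%

W = 141.9080 kJ, eta = 25.0112%


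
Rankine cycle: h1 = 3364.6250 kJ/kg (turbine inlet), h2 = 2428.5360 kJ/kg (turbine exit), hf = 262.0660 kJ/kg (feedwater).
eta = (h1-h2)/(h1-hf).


W = 936.0890 kJ/kg
Q_in = 3102.5590 kJ/kg
eta = 0.3017 = 30.1715%

eta = 30.1715%


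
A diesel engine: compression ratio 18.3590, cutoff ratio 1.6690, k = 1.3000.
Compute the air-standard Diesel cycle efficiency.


r^(k-1) = 2.3942
rc^k = 1.9462
eta = 0.5456 = 54.5566%

54.5566%


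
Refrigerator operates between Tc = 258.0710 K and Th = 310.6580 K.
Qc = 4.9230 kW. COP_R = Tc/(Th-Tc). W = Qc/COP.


COP = 258.0710 / 52.5870 = 4.9075
W = 4.9230 / 4.9075 = 1.0032 kW

COP = 4.9075, W = 1.0032 kW


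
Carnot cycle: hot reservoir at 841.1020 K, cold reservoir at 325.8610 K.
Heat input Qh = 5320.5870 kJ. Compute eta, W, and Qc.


eta = 1 - 325.8610/841.1020 = 0.6126
W = 0.6126 * 5320.5870 = 3259.2772 kJ
Qc = 5320.5870 - 3259.2772 = 2061.3098 kJ

eta = 61.2578%, W = 3259.2772 kJ, Qc = 2061.3098 kJ


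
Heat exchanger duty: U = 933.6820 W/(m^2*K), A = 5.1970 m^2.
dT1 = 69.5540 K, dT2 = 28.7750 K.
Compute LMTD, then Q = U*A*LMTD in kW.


LMTD = 46.2034 K
Q = 933.6820 * 5.1970 * 46.2034 = 224195.0845 W = 224.1951 kW

224.1951 kW


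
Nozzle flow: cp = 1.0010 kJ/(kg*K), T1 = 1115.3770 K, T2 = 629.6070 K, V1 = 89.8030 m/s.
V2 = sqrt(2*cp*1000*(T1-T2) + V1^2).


dT = 485.7700 K
2*cp*1000*dT = 972511.5400
V1^2 = 8064.5788
V2 = sqrt(980576.1188) = 990.2404 m/s

990.2404 m/s


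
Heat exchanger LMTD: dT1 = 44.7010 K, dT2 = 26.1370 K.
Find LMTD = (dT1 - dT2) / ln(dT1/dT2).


dT1/dT2 = 1.7103
ln(dT1/dT2) = 0.5366
LMTD = 18.5640 / 0.5366 = 34.5928 K

34.5928 K


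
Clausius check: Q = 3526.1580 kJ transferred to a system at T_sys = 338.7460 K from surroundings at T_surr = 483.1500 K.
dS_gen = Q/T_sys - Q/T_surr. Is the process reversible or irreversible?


dS_sys = 3526.1580/338.7460 = 10.4094 kJ/K
dS_surr = -3526.1580/483.1500 = -7.2983 kJ/K
dS_gen = 10.4094 - 7.2983 = 3.1112 kJ/K (irreversible)

dS_gen = 3.1112 kJ/K, irreversible


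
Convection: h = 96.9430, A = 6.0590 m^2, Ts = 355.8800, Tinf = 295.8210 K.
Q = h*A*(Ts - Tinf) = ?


dT = 60.0590 K
Q = 96.9430 * 6.0590 * 60.0590 = 35277.3135 W

35277.3135 W


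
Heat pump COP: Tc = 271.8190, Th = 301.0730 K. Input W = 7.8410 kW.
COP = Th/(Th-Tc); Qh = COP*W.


COP = 301.0730 / 29.2540 = 10.2917
Qh = 10.2917 * 7.8410 = 80.6971 kW

COP = 10.2917, Qh = 80.6971 kW


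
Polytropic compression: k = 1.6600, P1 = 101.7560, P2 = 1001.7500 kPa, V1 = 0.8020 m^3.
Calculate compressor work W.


(k-1)/k = 0.3976
(P2/P1)^exp = 2.4825
W = 2.5152 * 101.7560 * 0.8020 * (2.4825 - 1) = 304.2906 kJ

304.2906 kJ


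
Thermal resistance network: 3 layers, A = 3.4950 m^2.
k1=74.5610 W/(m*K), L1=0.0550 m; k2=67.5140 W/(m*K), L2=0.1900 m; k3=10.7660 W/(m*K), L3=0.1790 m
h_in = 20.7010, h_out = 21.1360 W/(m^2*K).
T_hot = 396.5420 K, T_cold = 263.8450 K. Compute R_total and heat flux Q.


R_conv_in = 1/(20.7010*3.4950) = 0.0138
R_1 = 0.0550/(74.5610*3.4950) = 0.0002
R_2 = 0.1900/(67.5140*3.4950) = 0.0008
R_3 = 0.1790/(10.7660*3.4950) = 0.0048
R_conv_out = 1/(21.1360*3.4950) = 0.0135
R_total = 0.0331 K/W
Q = 132.6970 / 0.0331 = 4005.0508 W

R_total = 0.0331 K/W, Q = 4005.0508 W


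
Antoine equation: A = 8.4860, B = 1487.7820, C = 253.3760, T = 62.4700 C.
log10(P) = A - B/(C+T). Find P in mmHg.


C+T = 315.8460
B/(C+T) = 4.7105
log10(P) = 8.4860 - 4.7105 = 3.7755
P = 10^3.7755 = 5963.9433 mmHg

5963.9433 mmHg


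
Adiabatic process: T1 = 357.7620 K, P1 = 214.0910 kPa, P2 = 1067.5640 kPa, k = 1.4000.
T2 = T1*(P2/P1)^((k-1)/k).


(k-1)/k = 0.2857
(P2/P1)^exp = 1.5826
T2 = 357.7620 * 1.5826 = 566.1928 K

566.1928 K


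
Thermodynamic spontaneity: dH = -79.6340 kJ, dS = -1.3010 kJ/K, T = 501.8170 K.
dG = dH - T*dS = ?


T*dS = 501.8170 * -1.3010 = -652.8639 kJ
dG = -79.6340 + 652.8639 = 573.2299 kJ (non-spontaneous)

dG = 573.2299 kJ, non-spontaneous


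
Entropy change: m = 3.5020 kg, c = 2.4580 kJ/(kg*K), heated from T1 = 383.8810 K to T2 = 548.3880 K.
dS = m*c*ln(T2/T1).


T2/T1 = 1.4285
ln(T2/T1) = 0.3567
dS = 3.5020 * 2.4580 * 0.3567 = 3.0700 kJ/K

3.0700 kJ/K


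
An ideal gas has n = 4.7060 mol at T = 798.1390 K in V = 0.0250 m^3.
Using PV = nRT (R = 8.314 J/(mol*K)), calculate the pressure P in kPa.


P = nRT/V = 4.7060 * 8.314 * 798.1390 / 0.0250
= 31227.7343 / 0.0250 = 1249109.3721 Pa = 1249.1094 kPa

1249.1094 kPa


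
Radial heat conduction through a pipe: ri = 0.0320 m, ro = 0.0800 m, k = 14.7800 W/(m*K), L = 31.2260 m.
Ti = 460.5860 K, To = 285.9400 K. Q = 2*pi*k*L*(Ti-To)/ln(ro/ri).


dT = 174.6460 K
ln(ro/ri) = 0.9163
Q = 2*pi*14.7800*31.2260*174.6460 / 0.9163 = 552708.3265 W

552708.3265 W


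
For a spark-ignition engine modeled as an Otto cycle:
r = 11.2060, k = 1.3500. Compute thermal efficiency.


r^(k-1) = 2.3297
eta = 1 - 1/2.3297 = 0.5708 = 57.0768%

57.0768%


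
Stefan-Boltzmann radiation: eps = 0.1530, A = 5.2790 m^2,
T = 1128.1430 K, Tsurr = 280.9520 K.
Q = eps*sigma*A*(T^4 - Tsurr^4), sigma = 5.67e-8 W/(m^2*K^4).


T^4 = 1.6198e+12
Tsurr^4 = 6.2306e+09
Q = 0.1530 * 5.67e-8 * 5.2790 * 1.6136e+12 = 73893.9709 W

73893.9709 W


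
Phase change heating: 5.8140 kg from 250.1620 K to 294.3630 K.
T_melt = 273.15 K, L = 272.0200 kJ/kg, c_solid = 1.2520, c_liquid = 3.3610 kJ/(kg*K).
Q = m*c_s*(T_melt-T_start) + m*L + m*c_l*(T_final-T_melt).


Q1 (sensible, solid) = 5.8140 * 1.2520 * 22.9880 = 167.3326 kJ
Q2 (latent) = 5.8140 * 272.0200 = 1581.5243 kJ
Q3 (sensible, liquid) = 5.8140 * 3.3610 * 21.2130 = 414.5201 kJ
Q_total = 2163.3770 kJ

2163.3770 kJ


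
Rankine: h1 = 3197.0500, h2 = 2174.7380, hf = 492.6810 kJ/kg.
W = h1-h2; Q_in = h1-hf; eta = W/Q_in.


W = 1022.3120 kJ/kg
Q_in = 2704.3690 kJ/kg
eta = 0.3780 = 37.8022%

eta = 37.8022%


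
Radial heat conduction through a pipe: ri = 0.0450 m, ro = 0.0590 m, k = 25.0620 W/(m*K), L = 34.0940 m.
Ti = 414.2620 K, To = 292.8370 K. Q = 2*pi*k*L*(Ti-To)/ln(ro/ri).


dT = 121.4250 K
ln(ro/ri) = 0.2709
Q = 2*pi*25.0620*34.0940*121.4250 / 0.2709 = 2406649.3179 W

2406649.3179 W


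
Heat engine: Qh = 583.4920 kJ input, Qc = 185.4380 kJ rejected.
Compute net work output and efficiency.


W = 583.4920 - 185.4380 = 398.0540 kJ
eta = 398.0540 / 583.4920 = 0.6822 = 68.2193%

W = 398.0540 kJ, eta = 68.2193%


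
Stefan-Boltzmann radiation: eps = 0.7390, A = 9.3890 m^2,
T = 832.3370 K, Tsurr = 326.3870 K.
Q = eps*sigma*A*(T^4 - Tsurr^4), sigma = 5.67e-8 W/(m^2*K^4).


T^4 = 4.7995e+11
Tsurr^4 = 1.1348e+10
Q = 0.7390 * 5.67e-8 * 9.3890 * 4.6860e+11 = 184353.5514 W

184353.5514 W


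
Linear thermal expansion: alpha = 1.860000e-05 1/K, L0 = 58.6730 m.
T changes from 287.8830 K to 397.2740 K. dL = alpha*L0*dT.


dT = 109.3910 K
dL = 1.860000e-05 * 58.6730 * 109.3910 = 0.119380 m
L_final = 58.792380 m

dL = 0.119380 m


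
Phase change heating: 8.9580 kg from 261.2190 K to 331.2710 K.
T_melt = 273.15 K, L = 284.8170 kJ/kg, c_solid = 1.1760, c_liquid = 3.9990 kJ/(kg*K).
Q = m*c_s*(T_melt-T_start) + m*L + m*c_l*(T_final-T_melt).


Q1 (sensible, solid) = 8.9580 * 1.1760 * 11.9310 = 125.6884 kJ
Q2 (latent) = 8.9580 * 284.8170 = 2551.3907 kJ
Q3 (sensible, liquid) = 8.9580 * 3.9990 * 58.1210 = 2082.0710 kJ
Q_total = 4759.1501 kJ

4759.1501 kJ


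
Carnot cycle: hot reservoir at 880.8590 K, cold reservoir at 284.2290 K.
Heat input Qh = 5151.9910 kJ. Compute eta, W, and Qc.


eta = 1 - 284.2290/880.8590 = 0.6773
W = 0.6773 * 5151.9910 = 3489.5850 kJ
Qc = 5151.9910 - 3489.5850 = 1662.4060 kJ

eta = 67.7327%, W = 3489.5850 kJ, Qc = 1662.4060 kJ


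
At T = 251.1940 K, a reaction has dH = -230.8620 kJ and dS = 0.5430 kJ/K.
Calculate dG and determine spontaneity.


T*dS = 251.1940 * 0.5430 = 136.3983 kJ
dG = -230.8620 - 136.3983 = -367.2603 kJ (spontaneous)

dG = -367.2603 kJ, spontaneous


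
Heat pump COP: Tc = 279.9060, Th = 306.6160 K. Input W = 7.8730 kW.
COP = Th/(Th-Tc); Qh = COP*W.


COP = 306.6160 / 26.7100 = 11.4794
Qh = 11.4794 * 7.8730 = 90.3777 kW

COP = 11.4794, Qh = 90.3777 kW


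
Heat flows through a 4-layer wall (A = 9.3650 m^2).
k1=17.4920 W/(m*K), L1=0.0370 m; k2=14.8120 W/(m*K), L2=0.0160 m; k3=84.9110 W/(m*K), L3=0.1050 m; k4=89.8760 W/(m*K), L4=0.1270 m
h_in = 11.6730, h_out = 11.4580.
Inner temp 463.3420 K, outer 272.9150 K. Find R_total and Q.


R_conv_in = 1/(11.6730*9.3650) = 0.0091
R_1 = 0.0370/(17.4920*9.3650) = 0.0002
R_2 = 0.0160/(14.8120*9.3650) = 0.0001
R_3 = 0.1050/(84.9110*9.3650) = 0.0001
R_4 = 0.1270/(89.8760*9.3650) = 0.0002
R_conv_out = 1/(11.4580*9.3650) = 0.0093
R_total = 0.0191 K/W
Q = 190.4270 / 0.0191 = 9974.6479 W

R_total = 0.0191 K/W, Q = 9974.6479 W


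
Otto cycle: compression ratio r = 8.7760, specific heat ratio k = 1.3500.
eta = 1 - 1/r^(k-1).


r^(k-1) = 2.1387
eta = 1 - 1/2.1387 = 0.5324 = 53.2430%

53.2430%


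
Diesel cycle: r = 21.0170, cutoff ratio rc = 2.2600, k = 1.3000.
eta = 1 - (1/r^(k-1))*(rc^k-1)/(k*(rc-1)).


r^(k-1) = 2.4933
rc^k = 2.8863
eta = 0.5381 = 53.8125%

53.8125%


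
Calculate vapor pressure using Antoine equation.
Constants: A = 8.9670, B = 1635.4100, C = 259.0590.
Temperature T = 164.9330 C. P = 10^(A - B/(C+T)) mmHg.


C+T = 423.9920
B/(C+T) = 3.8572
log10(P) = 8.9670 - 3.8572 = 5.1098
P = 10^5.1098 = 128773.9942 mmHg

128773.9942 mmHg


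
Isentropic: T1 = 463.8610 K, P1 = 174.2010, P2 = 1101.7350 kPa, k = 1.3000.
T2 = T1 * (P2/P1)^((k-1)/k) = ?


(k-1)/k = 0.2308
(P2/P1)^exp = 1.5306
T2 = 463.8610 * 1.5306 = 709.9702 K

709.9702 K


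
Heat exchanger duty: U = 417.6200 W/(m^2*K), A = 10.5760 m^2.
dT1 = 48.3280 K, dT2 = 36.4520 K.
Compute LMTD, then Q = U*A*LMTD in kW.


LMTD = 42.1113 K
Q = 417.6200 * 10.5760 * 42.1113 = 185994.9087 W = 185.9949 kW

185.9949 kW


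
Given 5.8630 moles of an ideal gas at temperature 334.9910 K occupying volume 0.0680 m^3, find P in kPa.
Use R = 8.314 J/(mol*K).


P = nRT/V = 5.8630 * 8.314 * 334.9910 / 0.0680
= 16329.1303 / 0.0680 = 240134.2686 Pa = 240.1343 kPa

240.1343 kPa


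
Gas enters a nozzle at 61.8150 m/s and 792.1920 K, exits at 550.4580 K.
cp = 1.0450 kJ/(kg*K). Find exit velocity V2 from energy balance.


dT = 241.7340 K
2*cp*1000*dT = 505224.0600
V1^2 = 3821.0942
V2 = sqrt(509045.1542) = 713.4740 m/s

713.4740 m/s


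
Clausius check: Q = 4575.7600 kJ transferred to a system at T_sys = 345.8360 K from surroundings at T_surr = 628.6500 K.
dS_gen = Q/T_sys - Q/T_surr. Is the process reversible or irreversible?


dS_sys = 4575.7600/345.8360 = 13.2310 kJ/K
dS_surr = -4575.7600/628.6500 = -7.2787 kJ/K
dS_gen = 13.2310 - 7.2787 = 5.9523 kJ/K (irreversible)

dS_gen = 5.9523 kJ/K, irreversible


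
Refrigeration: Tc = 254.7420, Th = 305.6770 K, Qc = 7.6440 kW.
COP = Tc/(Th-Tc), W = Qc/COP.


COP = 254.7420 / 50.9350 = 5.0013
W = 7.6440 / 5.0013 = 1.5284 kW

COP = 5.0013, W = 1.5284 kW


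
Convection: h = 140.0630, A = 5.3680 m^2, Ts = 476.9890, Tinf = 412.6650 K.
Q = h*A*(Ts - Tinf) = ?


dT = 64.3240 K
Q = 140.0630 * 5.3680 * 64.3240 = 48362.5258 W

48362.5258 W


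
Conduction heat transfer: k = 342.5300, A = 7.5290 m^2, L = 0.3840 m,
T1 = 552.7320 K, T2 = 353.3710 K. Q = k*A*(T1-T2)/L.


dT = 199.3610 K
Q = 342.5300 * 7.5290 * 199.3610 / 0.3840 = 1338889.9780 W

1338889.9780 W


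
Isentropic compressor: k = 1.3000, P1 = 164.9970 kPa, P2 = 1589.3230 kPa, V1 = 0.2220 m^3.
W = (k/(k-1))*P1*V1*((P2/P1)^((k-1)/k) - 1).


(k-1)/k = 0.2308
(P2/P1)^exp = 1.6866
W = 4.3333 * 164.9970 * 0.2220 * (1.6866 - 1) = 108.9845 kJ

108.9845 kJ


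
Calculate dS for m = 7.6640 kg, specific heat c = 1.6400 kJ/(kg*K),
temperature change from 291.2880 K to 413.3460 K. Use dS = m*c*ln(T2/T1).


T2/T1 = 1.4190
ln(T2/T1) = 0.3500
dS = 7.6640 * 1.6400 * 0.3500 = 4.3988 kJ/K

4.3988 kJ/K


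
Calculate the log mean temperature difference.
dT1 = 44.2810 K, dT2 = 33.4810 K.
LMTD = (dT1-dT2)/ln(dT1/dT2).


dT1/dT2 = 1.3226
ln(dT1/dT2) = 0.2796
LMTD = 10.8000 / 0.2796 = 38.6297 K

38.6297 K


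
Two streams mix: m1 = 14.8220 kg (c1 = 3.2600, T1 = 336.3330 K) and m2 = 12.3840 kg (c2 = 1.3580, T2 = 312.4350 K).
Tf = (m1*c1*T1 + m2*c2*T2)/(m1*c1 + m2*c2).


num = 21505.8833
den = 65.1372
Tf = 330.1629 K

330.1629 K


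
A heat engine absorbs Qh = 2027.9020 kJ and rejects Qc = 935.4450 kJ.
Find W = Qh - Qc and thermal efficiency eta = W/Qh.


W = 2027.9020 - 935.4450 = 1092.4570 kJ
eta = 1092.4570 / 2027.9020 = 0.5387 = 53.8713%

W = 1092.4570 kJ, eta = 53.8713%


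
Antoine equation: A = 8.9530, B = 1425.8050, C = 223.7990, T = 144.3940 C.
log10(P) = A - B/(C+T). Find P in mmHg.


C+T = 368.1930
B/(C+T) = 3.8724
log10(P) = 8.9530 - 3.8724 = 5.0806
P = 10^5.0806 = 120381.7957 mmHg

120381.7957 mmHg


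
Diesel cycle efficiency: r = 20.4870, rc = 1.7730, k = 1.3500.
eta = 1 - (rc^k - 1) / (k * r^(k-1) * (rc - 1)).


r^(k-1) = 2.8775
rc^k = 2.1665
eta = 0.6115 = 61.1536%

61.1536%


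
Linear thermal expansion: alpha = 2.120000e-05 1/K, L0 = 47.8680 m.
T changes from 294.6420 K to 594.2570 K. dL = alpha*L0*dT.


dT = 299.6150 K
dL = 2.120000e-05 * 47.8680 * 299.6150 = 0.304050 m
L_final = 48.172050 m

dL = 0.304050 m


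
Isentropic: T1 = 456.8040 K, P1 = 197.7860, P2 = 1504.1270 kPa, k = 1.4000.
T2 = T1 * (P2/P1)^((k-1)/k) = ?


(k-1)/k = 0.2857
(P2/P1)^exp = 1.7854
T2 = 456.8040 * 1.7854 = 815.5857 K

815.5857 K


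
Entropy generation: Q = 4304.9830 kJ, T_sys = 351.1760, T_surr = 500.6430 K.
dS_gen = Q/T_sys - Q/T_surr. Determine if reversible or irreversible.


dS_sys = 4304.9830/351.1760 = 12.2588 kJ/K
dS_surr = -4304.9830/500.6430 = -8.5989 kJ/K
dS_gen = 12.2588 - 8.5989 = 3.6599 kJ/K (irreversible)

dS_gen = 3.6599 kJ/K, irreversible


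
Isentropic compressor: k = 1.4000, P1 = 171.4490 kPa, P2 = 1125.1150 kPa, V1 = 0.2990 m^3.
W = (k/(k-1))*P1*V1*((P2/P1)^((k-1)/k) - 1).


(k-1)/k = 0.2857
(P2/P1)^exp = 1.7118
W = 3.5000 * 171.4490 * 0.2990 * (1.7118 - 1) = 127.7074 kJ

127.7074 kJ


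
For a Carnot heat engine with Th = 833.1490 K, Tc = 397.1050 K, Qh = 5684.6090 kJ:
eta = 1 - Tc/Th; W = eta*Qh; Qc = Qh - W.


eta = 1 - 397.1050/833.1490 = 0.5234
W = 0.5234 * 5684.6090 = 2975.1457 kJ
Qc = 5684.6090 - 2975.1457 = 2709.4633 kJ

eta = 52.3369%, W = 2975.1457 kJ, Qc = 2709.4633 kJ


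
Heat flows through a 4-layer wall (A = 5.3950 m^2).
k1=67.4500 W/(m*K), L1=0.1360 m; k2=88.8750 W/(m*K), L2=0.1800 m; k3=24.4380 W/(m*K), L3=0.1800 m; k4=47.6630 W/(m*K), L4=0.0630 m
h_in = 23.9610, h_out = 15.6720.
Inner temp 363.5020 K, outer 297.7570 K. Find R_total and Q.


R_conv_in = 1/(23.9610*5.3950) = 0.0077
R_1 = 0.1360/(67.4500*5.3950) = 0.0004
R_2 = 0.1800/(88.8750*5.3950) = 0.0004
R_3 = 0.1800/(24.4380*5.3950) = 0.0014
R_4 = 0.0630/(47.6630*5.3950) = 0.0002
R_conv_out = 1/(15.6720*5.3950) = 0.0118
R_total = 0.0219 K/W
Q = 65.7450 / 0.0219 = 2998.9826 W

R_total = 0.0219 K/W, Q = 2998.9826 W


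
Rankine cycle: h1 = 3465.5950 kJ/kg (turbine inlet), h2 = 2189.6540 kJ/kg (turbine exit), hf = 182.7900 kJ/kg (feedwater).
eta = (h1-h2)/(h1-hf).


W = 1275.9410 kJ/kg
Q_in = 3282.8050 kJ/kg
eta = 0.3887 = 38.8674%

eta = 38.8674%


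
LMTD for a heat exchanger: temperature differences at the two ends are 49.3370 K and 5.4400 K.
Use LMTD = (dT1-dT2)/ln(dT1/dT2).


dT1/dT2 = 9.0693
ln(dT1/dT2) = 2.2049
LMTD = 43.8970 / 2.2049 = 19.9089 K

19.9089 K


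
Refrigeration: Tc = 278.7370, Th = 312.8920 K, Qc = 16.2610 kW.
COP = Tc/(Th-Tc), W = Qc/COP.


COP = 278.7370 / 34.1550 = 8.1609
W = 16.2610 / 8.1609 = 1.9925 kW

COP = 8.1609, W = 1.9925 kW


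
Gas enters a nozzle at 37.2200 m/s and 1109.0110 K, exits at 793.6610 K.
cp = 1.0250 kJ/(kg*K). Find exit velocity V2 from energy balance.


dT = 315.3500 K
2*cp*1000*dT = 646467.5000
V1^2 = 1385.3284
V2 = sqrt(647852.8284) = 804.8931 m/s

804.8931 m/s


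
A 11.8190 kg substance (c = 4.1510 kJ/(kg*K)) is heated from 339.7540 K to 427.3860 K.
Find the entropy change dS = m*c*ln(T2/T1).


T2/T1 = 1.2579
ln(T2/T1) = 0.2295
dS = 11.8190 * 4.1510 * 0.2295 = 11.2577 kJ/K

11.2577 kJ/K


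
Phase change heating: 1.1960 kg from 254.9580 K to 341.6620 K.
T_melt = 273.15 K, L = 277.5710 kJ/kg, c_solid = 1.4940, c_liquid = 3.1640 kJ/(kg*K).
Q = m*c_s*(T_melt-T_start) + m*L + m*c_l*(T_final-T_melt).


Q1 (sensible, solid) = 1.1960 * 1.4940 * 18.1920 = 32.5059 kJ
Q2 (latent) = 1.1960 * 277.5710 = 331.9749 kJ
Q3 (sensible, liquid) = 1.1960 * 3.1640 * 68.5120 = 259.2593 kJ
Q_total = 623.7401 kJ

623.7401 kJ


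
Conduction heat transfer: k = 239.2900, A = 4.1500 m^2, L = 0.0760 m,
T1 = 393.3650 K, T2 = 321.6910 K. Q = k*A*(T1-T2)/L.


dT = 71.6740 K
Q = 239.2900 * 4.1500 * 71.6740 / 0.0760 = 936527.8495 W

936527.8495 W


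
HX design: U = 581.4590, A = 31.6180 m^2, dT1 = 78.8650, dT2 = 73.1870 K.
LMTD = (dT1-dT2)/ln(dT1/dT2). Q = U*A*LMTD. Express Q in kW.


LMTD = 75.9906 K
Q = 581.4590 * 31.6180 * 75.9906 = 1397055.4453 W = 1397.0554 kW

1397.0554 kW


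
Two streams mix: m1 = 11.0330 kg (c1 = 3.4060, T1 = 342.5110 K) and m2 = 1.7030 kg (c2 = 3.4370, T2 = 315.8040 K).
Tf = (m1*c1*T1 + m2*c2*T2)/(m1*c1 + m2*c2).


num = 14719.4821
den = 43.4316
Tf = 338.9117 K

338.9117 K


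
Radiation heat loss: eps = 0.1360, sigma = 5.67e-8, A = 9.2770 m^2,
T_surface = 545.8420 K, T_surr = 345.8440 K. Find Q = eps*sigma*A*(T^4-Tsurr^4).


T^4 = 8.8770e+10
Tsurr^4 = 1.4306e+10
Q = 0.1360 * 5.67e-8 * 9.2770 * 7.4464e+10 = 5326.9330 W

5326.9330 W


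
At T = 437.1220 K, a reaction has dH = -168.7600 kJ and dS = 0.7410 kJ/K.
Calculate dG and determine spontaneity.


T*dS = 437.1220 * 0.7410 = 323.9074 kJ
dG = -168.7600 - 323.9074 = -492.6674 kJ (spontaneous)

dG = -492.6674 kJ, spontaneous


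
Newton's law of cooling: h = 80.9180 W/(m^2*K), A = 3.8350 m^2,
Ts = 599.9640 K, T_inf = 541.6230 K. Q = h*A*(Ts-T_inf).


dT = 58.3410 K
Q = 80.9180 * 3.8350 * 58.3410 = 18104.4100 W

18104.4100 W


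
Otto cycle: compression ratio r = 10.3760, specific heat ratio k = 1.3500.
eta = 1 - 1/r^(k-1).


r^(k-1) = 2.2678
eta = 1 - 1/2.2678 = 0.5590 = 55.9050%

55.9050%


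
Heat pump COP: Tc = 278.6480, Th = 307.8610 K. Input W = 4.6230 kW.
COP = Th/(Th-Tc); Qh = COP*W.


COP = 307.8610 / 29.2130 = 10.5385
Qh = 10.5385 * 4.6230 = 48.7195 kW

COP = 10.5385, Qh = 48.7195 kW


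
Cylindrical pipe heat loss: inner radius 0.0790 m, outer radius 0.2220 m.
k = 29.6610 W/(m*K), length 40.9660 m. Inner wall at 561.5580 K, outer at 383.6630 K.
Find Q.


dT = 177.8950 K
ln(ro/ri) = 1.0332
Q = 2*pi*29.6610*40.9660*177.8950 / 1.0332 = 1314486.5599 W

1314486.5599 W


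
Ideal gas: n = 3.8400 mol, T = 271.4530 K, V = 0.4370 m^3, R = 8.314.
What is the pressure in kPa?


P = nRT/V = 3.8400 * 8.314 * 271.4530 / 0.4370
= 8666.3433 / 0.4370 = 19831.4493 Pa = 19.8314 kPa

19.8314 kPa


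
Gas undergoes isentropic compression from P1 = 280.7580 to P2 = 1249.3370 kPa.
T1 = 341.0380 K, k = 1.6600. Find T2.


(k-1)/k = 0.3976
(P2/P1)^exp = 1.8104
T2 = 341.0380 * 1.8104 = 617.4183 K

617.4183 K


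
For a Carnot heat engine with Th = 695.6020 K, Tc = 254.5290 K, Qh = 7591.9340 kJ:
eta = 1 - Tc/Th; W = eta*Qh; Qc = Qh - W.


eta = 1 - 254.5290/695.6020 = 0.6341
W = 0.6341 * 7591.9340 = 4813.9555 kJ
Qc = 7591.9340 - 4813.9555 = 2777.9785 kJ

eta = 63.4088%, W = 4813.9555 kJ, Qc = 2777.9785 kJ


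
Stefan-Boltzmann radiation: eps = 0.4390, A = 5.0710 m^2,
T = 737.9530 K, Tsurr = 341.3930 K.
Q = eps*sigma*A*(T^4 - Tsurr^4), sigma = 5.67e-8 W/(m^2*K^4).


T^4 = 2.9656e+11
Tsurr^4 = 1.3584e+10
Q = 0.4390 * 5.67e-8 * 5.0710 * 2.8298e+11 = 35718.5303 W

35718.5303 W


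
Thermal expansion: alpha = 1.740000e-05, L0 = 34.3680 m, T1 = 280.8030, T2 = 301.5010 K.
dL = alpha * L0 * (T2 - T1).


dT = 20.6980 K
dL = 1.740000e-05 * 34.3680 * 20.6980 = 0.012377 m
L_final = 34.380377 m

dL = 0.012377 m


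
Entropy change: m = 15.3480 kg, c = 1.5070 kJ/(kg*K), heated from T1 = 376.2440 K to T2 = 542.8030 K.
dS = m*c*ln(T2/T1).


T2/T1 = 1.4427
ln(T2/T1) = 0.3665
dS = 15.3480 * 1.5070 * 0.3665 = 8.4771 kJ/K

8.4771 kJ/K


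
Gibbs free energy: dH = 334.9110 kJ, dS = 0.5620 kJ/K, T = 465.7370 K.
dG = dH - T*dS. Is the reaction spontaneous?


T*dS = 465.7370 * 0.5620 = 261.7442 kJ
dG = 334.9110 - 261.7442 = 73.1668 kJ (non-spontaneous)

dG = 73.1668 kJ, non-spontaneous


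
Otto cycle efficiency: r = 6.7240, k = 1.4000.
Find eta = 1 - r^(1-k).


r^(k-1) = 2.1431
eta = 1 - 1/2.1431 = 0.5334 = 53.3396%

53.3396%


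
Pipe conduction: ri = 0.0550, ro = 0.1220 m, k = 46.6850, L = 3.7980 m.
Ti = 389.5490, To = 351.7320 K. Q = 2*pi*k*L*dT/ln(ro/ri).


dT = 37.8170 K
ln(ro/ri) = 0.7967
Q = 2*pi*46.6850*3.7980*37.8170 / 0.7967 = 52882.3890 W

52882.3890 W


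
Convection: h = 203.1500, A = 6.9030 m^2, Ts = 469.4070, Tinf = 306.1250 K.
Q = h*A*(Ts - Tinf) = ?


dT = 163.2820 K
Q = 203.1500 * 6.9030 * 163.2820 = 228977.6065 W

228977.6065 W


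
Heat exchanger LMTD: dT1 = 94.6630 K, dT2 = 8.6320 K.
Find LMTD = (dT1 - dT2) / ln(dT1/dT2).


dT1/dT2 = 10.9665
ln(dT1/dT2) = 2.3948
LMTD = 86.0310 / 2.3948 = 35.9234 K

35.9234 K


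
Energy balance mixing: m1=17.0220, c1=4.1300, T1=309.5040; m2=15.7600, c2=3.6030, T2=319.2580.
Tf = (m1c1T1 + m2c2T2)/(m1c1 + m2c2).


num = 39886.9138
den = 127.0841
Tf = 313.8622 K

313.8622 K


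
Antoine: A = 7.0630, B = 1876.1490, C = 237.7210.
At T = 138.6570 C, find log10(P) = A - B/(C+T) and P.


C+T = 376.3780
B/(C+T) = 4.9847
log10(P) = 7.0630 - 4.9847 = 2.0783
P = 10^2.0783 = 119.7439 mmHg

119.7439 mmHg


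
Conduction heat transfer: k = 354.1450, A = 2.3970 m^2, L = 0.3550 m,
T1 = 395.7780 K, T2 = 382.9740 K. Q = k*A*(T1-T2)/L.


dT = 12.8040 K
Q = 354.1450 * 2.3970 * 12.8040 / 0.3550 = 30617.2698 W

30617.2698 W


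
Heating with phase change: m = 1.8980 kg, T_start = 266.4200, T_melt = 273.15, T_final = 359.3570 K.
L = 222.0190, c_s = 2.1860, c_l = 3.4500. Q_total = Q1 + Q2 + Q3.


Q1 (sensible, solid) = 1.8980 * 2.1860 * 6.7300 = 27.9230 kJ
Q2 (latent) = 1.8980 * 222.0190 = 421.3921 kJ
Q3 (sensible, liquid) = 1.8980 * 3.4500 * 86.2070 = 564.4921 kJ
Q_total = 1013.8071 kJ

1013.8071 kJ


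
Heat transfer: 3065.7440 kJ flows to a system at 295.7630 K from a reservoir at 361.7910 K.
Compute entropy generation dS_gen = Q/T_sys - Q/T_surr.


dS_sys = 3065.7440/295.7630 = 10.3655 kJ/K
dS_surr = -3065.7440/361.7910 = -8.4738 kJ/K
dS_gen = 10.3655 - 8.4738 = 1.8917 kJ/K (irreversible)

dS_gen = 1.8917 kJ/K, irreversible


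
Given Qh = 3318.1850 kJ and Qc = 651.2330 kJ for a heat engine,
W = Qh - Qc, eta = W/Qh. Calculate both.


W = 3318.1850 - 651.2330 = 2666.9520 kJ
eta = 2666.9520 / 3318.1850 = 0.8037 = 80.3738%

W = 2666.9520 kJ, eta = 80.3738%


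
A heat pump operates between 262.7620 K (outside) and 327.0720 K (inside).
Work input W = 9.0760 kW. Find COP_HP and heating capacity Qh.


COP = 327.0720 / 64.3100 = 5.0859
Qh = 5.0859 * 9.0760 = 46.1593 kW

COP = 5.0859, Qh = 46.1593 kW


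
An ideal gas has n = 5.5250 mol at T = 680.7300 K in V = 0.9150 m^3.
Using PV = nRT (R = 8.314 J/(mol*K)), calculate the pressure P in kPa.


P = nRT/V = 5.5250 * 8.314 * 680.7300 / 0.9150
= 31269.2304 / 0.9150 = 34174.0223 Pa = 34.1740 kPa

34.1740 kPa


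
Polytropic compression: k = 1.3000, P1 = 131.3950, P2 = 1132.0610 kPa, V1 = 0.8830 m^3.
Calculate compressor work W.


(k-1)/k = 0.2308
(P2/P1)^exp = 1.6438
W = 4.3333 * 131.3950 * 0.8830 * (1.6438 - 1) = 323.6536 kJ

323.6536 kJ


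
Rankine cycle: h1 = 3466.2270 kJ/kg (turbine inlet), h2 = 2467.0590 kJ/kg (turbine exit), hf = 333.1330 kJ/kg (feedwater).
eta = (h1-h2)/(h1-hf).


W = 999.1680 kJ/kg
Q_in = 3133.0940 kJ/kg
eta = 0.3189 = 31.8908%

eta = 31.8908%


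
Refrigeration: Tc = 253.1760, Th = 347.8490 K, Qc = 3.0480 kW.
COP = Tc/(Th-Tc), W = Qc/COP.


COP = 253.1760 / 94.6730 = 2.6742
W = 3.0480 / 2.6742 = 1.1398 kW

COP = 2.6742, W = 1.1398 kW


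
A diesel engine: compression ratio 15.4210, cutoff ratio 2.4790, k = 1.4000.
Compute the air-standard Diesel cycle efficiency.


r^(k-1) = 2.9871
rc^k = 3.5644
eta = 0.5854 = 58.5385%

58.5385%


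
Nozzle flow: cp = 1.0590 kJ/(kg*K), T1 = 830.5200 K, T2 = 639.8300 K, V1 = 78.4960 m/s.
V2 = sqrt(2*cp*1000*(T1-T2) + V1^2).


dT = 190.6900 K
2*cp*1000*dT = 403881.4200
V1^2 = 6161.6220
V2 = sqrt(410043.0420) = 640.3460 m/s

640.3460 m/s


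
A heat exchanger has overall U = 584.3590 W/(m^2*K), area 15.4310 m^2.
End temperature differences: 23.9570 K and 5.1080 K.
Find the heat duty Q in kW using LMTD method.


LMTD = 12.1964 K
Q = 584.3590 * 15.4310 * 12.1964 = 109978.1546 W = 109.9782 kW

109.9782 kW


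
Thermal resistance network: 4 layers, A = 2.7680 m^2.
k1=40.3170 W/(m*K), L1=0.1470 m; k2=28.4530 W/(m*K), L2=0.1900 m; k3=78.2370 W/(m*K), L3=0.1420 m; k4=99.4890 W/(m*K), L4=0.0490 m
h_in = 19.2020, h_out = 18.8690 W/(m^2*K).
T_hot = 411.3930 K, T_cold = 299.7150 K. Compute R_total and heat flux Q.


R_conv_in = 1/(19.2020*2.7680) = 0.0188
R_1 = 0.1470/(40.3170*2.7680) = 0.0013
R_2 = 0.1900/(28.4530*2.7680) = 0.0024
R_3 = 0.1420/(78.2370*2.7680) = 0.0007
R_4 = 0.0490/(99.4890*2.7680) = 0.0002
R_conv_out = 1/(18.8690*2.7680) = 0.0191
R_total = 0.0425 K/W
Q = 111.6780 / 0.0425 = 2626.2401 W

R_total = 0.0425 K/W, Q = 2626.2401 W


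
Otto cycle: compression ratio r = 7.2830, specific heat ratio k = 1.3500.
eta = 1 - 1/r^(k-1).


r^(k-1) = 2.0036
eta = 1 - 1/2.0036 = 0.5009 = 50.0896%

50.0896%


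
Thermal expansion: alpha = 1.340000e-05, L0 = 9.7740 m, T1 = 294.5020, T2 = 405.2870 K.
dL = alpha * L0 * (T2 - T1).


dT = 110.7850 K
dL = 1.340000e-05 * 9.7740 * 110.7850 = 0.014510 m
L_final = 9.788510 m

dL = 0.014510 m


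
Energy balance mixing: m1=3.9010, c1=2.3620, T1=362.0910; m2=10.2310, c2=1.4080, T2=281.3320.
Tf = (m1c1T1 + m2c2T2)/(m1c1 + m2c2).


num = 7389.0224
den = 23.6194
Tf = 312.8369 K

312.8369 K


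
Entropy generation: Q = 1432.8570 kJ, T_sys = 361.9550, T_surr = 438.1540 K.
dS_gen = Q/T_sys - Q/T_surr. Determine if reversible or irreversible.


dS_sys = 1432.8570/361.9550 = 3.9587 kJ/K
dS_surr = -1432.8570/438.1540 = -3.2702 kJ/K
dS_gen = 3.9587 - 3.2702 = 0.6884 kJ/K (irreversible)

dS_gen = 0.6884 kJ/K, irreversible


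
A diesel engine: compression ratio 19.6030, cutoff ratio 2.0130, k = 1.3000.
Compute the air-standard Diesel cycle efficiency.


r^(k-1) = 2.4417
rc^k = 2.4831
eta = 0.5388 = 53.8762%

53.8762%


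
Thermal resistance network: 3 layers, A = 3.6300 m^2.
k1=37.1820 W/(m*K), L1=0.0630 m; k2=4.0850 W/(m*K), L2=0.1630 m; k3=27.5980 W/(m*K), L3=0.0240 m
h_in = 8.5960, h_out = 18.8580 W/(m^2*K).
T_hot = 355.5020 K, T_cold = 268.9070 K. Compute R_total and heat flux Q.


R_conv_in = 1/(8.5960*3.6300) = 0.0320
R_1 = 0.0630/(37.1820*3.6300) = 0.0005
R_2 = 0.1630/(4.0850*3.6300) = 0.0110
R_3 = 0.0240/(27.5980*3.6300) = 0.0002
R_conv_out = 1/(18.8580*3.6300) = 0.0146
R_total = 0.0584 K/W
Q = 86.5950 / 0.0584 = 1483.9451 W

R_total = 0.0584 K/W, Q = 1483.9451 W


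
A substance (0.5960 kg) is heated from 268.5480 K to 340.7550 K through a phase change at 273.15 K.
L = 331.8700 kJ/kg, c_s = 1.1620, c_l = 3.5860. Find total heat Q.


Q1 (sensible, solid) = 0.5960 * 1.1620 * 4.6020 = 3.1871 kJ
Q2 (latent) = 0.5960 * 331.8700 = 197.7945 kJ
Q3 (sensible, liquid) = 0.5960 * 3.5860 * 67.6050 = 144.4892 kJ
Q_total = 345.4708 kJ

345.4708 kJ


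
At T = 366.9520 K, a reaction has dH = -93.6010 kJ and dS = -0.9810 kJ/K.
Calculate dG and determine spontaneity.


T*dS = 366.9520 * -0.9810 = -359.9799 kJ
dG = -93.6010 + 359.9799 = 266.3789 kJ (non-spontaneous)

dG = 266.3789 kJ, non-spontaneous


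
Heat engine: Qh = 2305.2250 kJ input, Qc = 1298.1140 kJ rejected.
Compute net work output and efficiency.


W = 2305.2250 - 1298.1140 = 1007.1110 kJ
eta = 1007.1110 / 2305.2250 = 0.4369 = 43.6882%

W = 1007.1110 kJ, eta = 43.6882%


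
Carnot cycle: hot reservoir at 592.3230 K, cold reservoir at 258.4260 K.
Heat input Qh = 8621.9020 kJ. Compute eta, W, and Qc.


eta = 1 - 258.4260/592.3230 = 0.5637
W = 0.5637 * 8621.9020 = 4860.2320 kJ
Qc = 8621.9020 - 4860.2320 = 3761.6700 kJ

eta = 56.3708%, W = 4860.2320 kJ, Qc = 3761.6700 kJ


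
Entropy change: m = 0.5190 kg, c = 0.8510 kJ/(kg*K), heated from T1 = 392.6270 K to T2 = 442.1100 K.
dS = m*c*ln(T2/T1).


T2/T1 = 1.1260
ln(T2/T1) = 0.1187
dS = 0.5190 * 0.8510 * 0.1187 = 0.0524 kJ/K

0.0524 kJ/K


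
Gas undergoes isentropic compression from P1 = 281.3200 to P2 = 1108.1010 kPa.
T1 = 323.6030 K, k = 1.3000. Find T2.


(k-1)/k = 0.2308
(P2/P1)^exp = 1.3721
T2 = 323.6030 * 1.3721 = 444.0252 K

444.0252 K


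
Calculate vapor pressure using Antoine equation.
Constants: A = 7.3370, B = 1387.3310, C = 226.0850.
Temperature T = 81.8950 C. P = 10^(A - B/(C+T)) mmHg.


C+T = 307.9800
B/(C+T) = 4.5046
log10(P) = 7.3370 - 4.5046 = 2.8324
P = 10^2.8324 = 679.8077 mmHg

679.8077 mmHg


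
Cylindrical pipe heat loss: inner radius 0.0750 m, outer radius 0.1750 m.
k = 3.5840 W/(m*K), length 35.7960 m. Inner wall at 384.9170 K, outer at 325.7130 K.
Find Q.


dT = 59.2040 K
ln(ro/ri) = 0.8473
Q = 2*pi*3.5840*35.7960*59.2040 / 0.8473 = 56324.4953 W

56324.4953 W


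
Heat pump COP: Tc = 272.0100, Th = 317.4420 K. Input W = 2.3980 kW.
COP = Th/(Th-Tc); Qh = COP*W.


COP = 317.4420 / 45.4320 = 6.9872
Qh = 6.9872 * 2.3980 = 16.7553 kW

COP = 6.9872, Qh = 16.7553 kW


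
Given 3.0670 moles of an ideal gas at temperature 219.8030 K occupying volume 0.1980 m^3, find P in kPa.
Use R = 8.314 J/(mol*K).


P = nRT/V = 3.0670 * 8.314 * 219.8030 / 0.1980
= 5604.7650 / 0.1980 = 28306.8942 Pa = 28.3069 kPa

28.3069 kPa


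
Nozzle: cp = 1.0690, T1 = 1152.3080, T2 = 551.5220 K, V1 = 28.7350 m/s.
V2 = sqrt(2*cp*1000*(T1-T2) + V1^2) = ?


dT = 600.7860 K
2*cp*1000*dT = 1284480.4680
V1^2 = 825.7002
V2 = sqrt(1285306.1682) = 1133.7134 m/s

1133.7134 m/s


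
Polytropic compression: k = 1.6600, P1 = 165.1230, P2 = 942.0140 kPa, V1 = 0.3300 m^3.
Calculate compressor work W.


(k-1)/k = 0.3976
(P2/P1)^exp = 1.9984
W = 2.5152 * 165.1230 * 0.3300 * (1.9984 - 1) = 136.8298 kJ

136.8298 kJ


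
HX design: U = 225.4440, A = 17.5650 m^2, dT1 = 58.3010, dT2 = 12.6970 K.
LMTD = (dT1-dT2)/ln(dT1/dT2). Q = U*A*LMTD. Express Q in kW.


LMTD = 29.9189 K
Q = 225.4440 * 17.5650 * 29.9189 = 118476.5970 W = 118.4766 kW

118.4766 kW


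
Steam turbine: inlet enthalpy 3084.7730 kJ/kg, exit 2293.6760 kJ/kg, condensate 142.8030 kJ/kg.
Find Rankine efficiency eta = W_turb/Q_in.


W = 791.0970 kJ/kg
Q_in = 2941.9700 kJ/kg
eta = 0.2689 = 26.8900%

eta = 26.8900%


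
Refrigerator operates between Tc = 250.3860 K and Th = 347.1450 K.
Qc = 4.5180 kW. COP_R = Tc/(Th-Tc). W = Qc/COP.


COP = 250.3860 / 96.7590 = 2.5877
W = 4.5180 / 2.5877 = 1.7459 kW

COP = 2.5877, W = 1.7459 kW


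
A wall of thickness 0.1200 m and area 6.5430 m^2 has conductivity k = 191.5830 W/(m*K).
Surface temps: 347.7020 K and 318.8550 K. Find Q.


dT = 28.8470 K
Q = 191.5830 * 6.5430 * 28.8470 / 0.1200 = 301337.5815 W

301337.5815 W


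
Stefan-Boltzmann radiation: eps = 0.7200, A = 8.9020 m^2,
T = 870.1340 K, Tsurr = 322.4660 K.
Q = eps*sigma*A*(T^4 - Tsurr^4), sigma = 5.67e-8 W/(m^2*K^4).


T^4 = 5.7325e+11
Tsurr^4 = 1.0813e+10
Q = 0.7200 * 5.67e-8 * 8.9020 * 5.6244e+11 = 204398.5126 W

204398.5126 W


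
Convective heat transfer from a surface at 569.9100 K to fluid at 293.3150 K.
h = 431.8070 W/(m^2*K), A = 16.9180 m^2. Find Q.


dT = 276.5950 K
Q = 431.8070 * 16.9180 * 276.5950 = 2020612.4479 W

2020612.4479 W


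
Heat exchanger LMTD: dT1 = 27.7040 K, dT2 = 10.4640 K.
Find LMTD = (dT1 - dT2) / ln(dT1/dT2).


dT1/dT2 = 2.6476
ln(dT1/dT2) = 0.9736
LMTD = 17.2400 / 0.9736 = 17.7068 K

17.7068 K


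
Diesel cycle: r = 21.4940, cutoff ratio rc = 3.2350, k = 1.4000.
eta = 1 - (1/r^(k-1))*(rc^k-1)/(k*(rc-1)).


r^(k-1) = 3.4114
rc^k = 5.1740
eta = 0.6090 = 60.8964%

60.8964%


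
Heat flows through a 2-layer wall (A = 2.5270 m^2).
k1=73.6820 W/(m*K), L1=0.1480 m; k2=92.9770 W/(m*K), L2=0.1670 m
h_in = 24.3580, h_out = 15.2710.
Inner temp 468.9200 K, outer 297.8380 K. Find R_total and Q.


R_conv_in = 1/(24.3580*2.5270) = 0.0162
R_1 = 0.1480/(73.6820*2.5270) = 0.0008
R_2 = 0.1670/(92.9770*2.5270) = 0.0007
R_conv_out = 1/(15.2710*2.5270) = 0.0259
R_total = 0.0437 K/W
Q = 171.0820 / 0.0437 = 3918.0157 W

R_total = 0.0437 K/W, Q = 3918.0157 W
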